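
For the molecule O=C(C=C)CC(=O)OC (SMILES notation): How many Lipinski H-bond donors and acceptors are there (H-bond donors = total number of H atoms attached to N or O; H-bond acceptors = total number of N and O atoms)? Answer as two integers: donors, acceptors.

0, 3

Donors: find every N or O and count the H atoms it carries.
  atom 1 (O): bond orders sum to 2 → 0 H
  atom 7 (O): bond orders sum to 2 → 0 H
  atom 8 (O): bond orders sum to 2 → 0 H
Lipinski HBD = 0.
Acceptors: N atoms = 0, O atoms = 3 → HBA = 3.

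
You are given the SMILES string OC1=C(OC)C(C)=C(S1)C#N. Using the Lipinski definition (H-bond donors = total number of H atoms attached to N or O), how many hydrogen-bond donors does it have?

Donors: find every N or O and count the H atoms it carries.
  atom 1 (O): bond orders sum to 1 → 1 H
  atom 4 (O): bond orders sum to 2 → 0 H
  atom 11 (N): bond orders sum to 3 → 0 H
Lipinski HBD = 1.

1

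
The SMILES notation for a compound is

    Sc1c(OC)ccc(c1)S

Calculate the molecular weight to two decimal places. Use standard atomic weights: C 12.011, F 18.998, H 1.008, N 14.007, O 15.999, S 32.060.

First, the molecular formula is C7H8OS2 (counting implicit H from valence).
  C: 7 × 12.011 = 84.077
  H: 8 × 1.008 = 8.064
  O: 1 × 15.999 = 15.999
  S: 2 × 32.060 = 64.120
Sum: 7×12.011 + 8×1.008 + 1×15.999 + 2×32.060 = 172.260 → 172.26 g/mol.

172.26 g/mol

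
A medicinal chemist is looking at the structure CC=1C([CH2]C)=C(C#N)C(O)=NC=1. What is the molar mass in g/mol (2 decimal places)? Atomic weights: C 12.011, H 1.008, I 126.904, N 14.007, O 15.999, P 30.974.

First, the molecular formula is C9H10N2O (counting implicit H from valence).
  C: 9 × 12.011 = 108.099
  H: 10 × 1.008 = 10.080
  N: 2 × 14.007 = 28.014
  O: 1 × 15.999 = 15.999
Sum: 9×12.011 + 10×1.008 + 2×14.007 + 1×15.999 = 162.192 → 162.19 g/mol.

162.19 g/mol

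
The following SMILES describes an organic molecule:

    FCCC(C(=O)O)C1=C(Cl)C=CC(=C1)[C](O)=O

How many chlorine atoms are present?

Scan the SMILES for Cl atoms (remember two-letter symbols like Cl and Br are single atoms).
Chlorine count: 1.

1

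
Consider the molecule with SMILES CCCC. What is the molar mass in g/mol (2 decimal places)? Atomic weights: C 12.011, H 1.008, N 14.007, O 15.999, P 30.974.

58.12 g/mol

First, the molecular formula is C4H10 (counting implicit H from valence).
  C: 4 × 12.011 = 48.044
  H: 10 × 1.008 = 10.080
Sum: 4×12.011 + 10×1.008 = 58.124 → 58.12 g/mol.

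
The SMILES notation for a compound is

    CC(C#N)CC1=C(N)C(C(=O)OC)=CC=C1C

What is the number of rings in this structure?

In SMILES, each pair of matching ring-closure digits denotes one ring-closing bond; the number of such bonds equals the number of independent rings.
Ring-closure bonds here: 1.

1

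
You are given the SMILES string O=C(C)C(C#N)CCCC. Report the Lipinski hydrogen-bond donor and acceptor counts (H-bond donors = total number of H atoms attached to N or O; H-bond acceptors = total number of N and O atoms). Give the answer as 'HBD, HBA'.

0, 2

Donors: find every N or O and count the H atoms it carries.
  atom 1 (O): bond orders sum to 2 → 0 H
  atom 6 (N): bond orders sum to 3 → 0 H
Lipinski HBD = 0.
Acceptors: N atoms = 1, O atoms = 1 → HBA = 2.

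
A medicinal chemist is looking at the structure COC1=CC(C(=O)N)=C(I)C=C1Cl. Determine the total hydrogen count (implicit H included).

7

Walk through each heavy atom and fill implicit hydrogens from standard valence (C 4, N 3, O 2, S 2, halogen 1):
  atom 1: C, bond orders sum to 1 (valence 4) → 3 H
  atom 2: O, bond orders sum to 2 (valence 2) → 0 H
  atom 3: C, bond orders sum to 4 (valence 4) → 0 H
  atom 4: C, bond orders sum to 3 (valence 4) → 1 H
  atom 5: C, bond orders sum to 4 (valence 4) → 0 H
  atom 6: C, bond orders sum to 4 (valence 4) → 0 H
  atom 7: O, bond orders sum to 2 (valence 2) → 0 H
  atom 8: N, bond orders sum to 1 (valence 3) → 2 H
  atom 9: C, bond orders sum to 4 (valence 4) → 0 H
  atom 10: I (halogen, monovalent) → 0 H
  atom 11: C, bond orders sum to 3 (valence 4) → 1 H
  atom 12: C, bond orders sum to 4 (valence 4) → 0 H
  atom 13: Cl (halogen, monovalent) → 0 H
Total hydrogens: 7.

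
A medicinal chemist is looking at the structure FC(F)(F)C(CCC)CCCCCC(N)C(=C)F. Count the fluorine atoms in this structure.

4

Scan the SMILES for F atoms (remember two-letter symbols like Cl and Br are single atoms).
Fluorine count: 4.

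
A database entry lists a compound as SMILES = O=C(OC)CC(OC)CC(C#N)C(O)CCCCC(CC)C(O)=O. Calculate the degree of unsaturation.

Degree of unsaturation = (number of rings) + (number of π bonds).
Ring closures in the SMILES: 0.
π bonds: 2 double bonds (each 1 DoU), 1 triple bond (each 2 DoU) → 4 DoU from unsaturation.
Total DoU = 0 + 4 = 4.

4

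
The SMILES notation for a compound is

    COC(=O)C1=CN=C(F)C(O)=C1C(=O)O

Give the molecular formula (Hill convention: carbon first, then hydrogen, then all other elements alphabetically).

Walk through each heavy atom and fill implicit hydrogens from standard valence (C 4, N 3, O 2, S 2, halogen 1):
  atom 1: C, bond orders sum to 1 (valence 4) → 3 H
  atom 2: O, bond orders sum to 2 (valence 2) → 0 H
  atom 3: C, bond orders sum to 4 (valence 4) → 0 H
  atom 4: O, bond orders sum to 2 (valence 2) → 0 H
  atom 5: C, bond orders sum to 4 (valence 4) → 0 H
  atom 6: C, bond orders sum to 3 (valence 4) → 1 H
  atom 7: N, bond orders sum to 3 (valence 3) → 0 H
  atom 8: C, bond orders sum to 4 (valence 4) → 0 H
  atom 9: F (halogen, monovalent) → 0 H
  atom 10: C, bond orders sum to 4 (valence 4) → 0 H
  atom 11: O, bond orders sum to 1 (valence 2) → 1 H
  atom 12: C, bond orders sum to 4 (valence 4) → 0 H
  atom 13: C, bond orders sum to 4 (valence 4) → 0 H
  atom 14: O, bond orders sum to 2 (valence 2) → 0 H
  atom 15: O, bond orders sum to 1 (valence 2) → 1 H
Totals → C:8, H:6, F:1, N:1, O:5.

C8H6FNO5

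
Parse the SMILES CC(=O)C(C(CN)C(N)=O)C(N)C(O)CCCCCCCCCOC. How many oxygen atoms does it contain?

Scan the SMILES for O atoms (remember two-letter symbols like Cl and Br are single atoms).
Oxygen count: 4.

4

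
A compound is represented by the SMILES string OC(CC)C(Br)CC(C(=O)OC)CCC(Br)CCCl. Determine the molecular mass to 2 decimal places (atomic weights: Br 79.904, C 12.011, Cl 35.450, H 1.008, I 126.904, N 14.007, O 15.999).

First, the molecular formula is C13H23Br2ClO3 (counting implicit H from valence).
  Br: 2 × 79.904 = 159.808
  C: 13 × 12.011 = 156.143
  Cl: 1 × 35.450 = 35.450
  H: 23 × 1.008 = 23.184
  O: 3 × 15.999 = 47.997
Sum: 2×79.904 + 13×12.011 + 1×35.450 + 23×1.008 + 3×15.999 = 422.582 → 422.58 g/mol.

422.58 g/mol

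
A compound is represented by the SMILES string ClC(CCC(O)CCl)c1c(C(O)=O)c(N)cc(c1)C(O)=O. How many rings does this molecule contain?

1

In SMILES, each pair of matching ring-closure digits denotes one ring-closing bond; the number of such bonds equals the number of independent rings.
Ring-closure bonds here: 1.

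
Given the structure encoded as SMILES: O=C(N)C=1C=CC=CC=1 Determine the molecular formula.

Walk through each heavy atom and fill implicit hydrogens from standard valence (C 4, N 3, O 2, S 2, halogen 1):
  atom 1: O, bond orders sum to 2 (valence 2) → 0 H
  atom 2: C, bond orders sum to 4 (valence 4) → 0 H
  atom 3: N, bond orders sum to 1 (valence 3) → 2 H
  atom 4: C, bond orders sum to 4 (valence 4) → 0 H
  atom 5: C, bond orders sum to 3 (valence 4) → 1 H
  atom 6: C, bond orders sum to 3 (valence 4) → 1 H
  atom 7: C, bond orders sum to 3 (valence 4) → 1 H
  atom 8: C, bond orders sum to 3 (valence 4) → 1 H
  atom 9: C, bond orders sum to 3 (valence 4) → 1 H
Totals → C:7, H:7, N:1, O:1.
In Hill order: C7H7NO.

C7H7NO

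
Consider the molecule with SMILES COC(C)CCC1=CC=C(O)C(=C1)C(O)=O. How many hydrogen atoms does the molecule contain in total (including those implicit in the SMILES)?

Walk through each heavy atom and fill implicit hydrogens from standard valence (C 4, N 3, O 2, S 2, halogen 1):
  atom 1: C, bond orders sum to 1 (valence 4) → 3 H
  atom 2: O, bond orders sum to 2 (valence 2) → 0 H
  atom 3: C, bond orders sum to 3 (valence 4) → 1 H
  atom 4: C, bond orders sum to 1 (valence 4) → 3 H
  atom 5: C, bond orders sum to 2 (valence 4) → 2 H
  atom 6: C, bond orders sum to 2 (valence 4) → 2 H
  atom 7: C, bond orders sum to 4 (valence 4) → 0 H
  atom 8: C, bond orders sum to 3 (valence 4) → 1 H
  atom 9: C, bond orders sum to 3 (valence 4) → 1 H
  atom 10: C, bond orders sum to 4 (valence 4) → 0 H
  atom 11: O, bond orders sum to 1 (valence 2) → 1 H
  atom 12: C, bond orders sum to 4 (valence 4) → 0 H
  atom 13: C, bond orders sum to 3 (valence 4) → 1 H
  atom 14: C, bond orders sum to 4 (valence 4) → 0 H
  atom 15: O, bond orders sum to 1 (valence 2) → 1 H
  atom 16: O, bond orders sum to 2 (valence 2) → 0 H
Total hydrogens: 16.

16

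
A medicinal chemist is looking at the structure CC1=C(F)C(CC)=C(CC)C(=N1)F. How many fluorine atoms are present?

2

Scan the SMILES for F atoms (remember two-letter symbols like Cl and Br are single atoms).
Fluorine count: 2.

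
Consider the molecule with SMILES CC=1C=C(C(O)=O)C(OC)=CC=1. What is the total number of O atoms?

3

Scan the SMILES for O atoms (remember two-letter symbols like Cl and Br are single atoms).
Oxygen count: 3.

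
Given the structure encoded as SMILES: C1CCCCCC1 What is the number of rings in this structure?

In SMILES, each pair of matching ring-closure digits denotes one ring-closing bond; the number of such bonds equals the number of independent rings.
Ring-closure bonds here: 1.

1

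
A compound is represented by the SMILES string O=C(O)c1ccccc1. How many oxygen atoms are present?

Scan the SMILES for O atoms (remember two-letter symbols like Cl and Br are single atoms).
Oxygen count: 2.

2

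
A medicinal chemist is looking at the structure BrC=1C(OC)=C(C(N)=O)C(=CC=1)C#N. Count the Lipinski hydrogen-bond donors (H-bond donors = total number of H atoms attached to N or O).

2

Donors: find every N or O and count the H atoms it carries.
  atom 4 (O): bond orders sum to 2 → 0 H
  atom 8 (N): bond orders sum to 1 → 2 H
  atom 9 (O): bond orders sum to 2 → 0 H
  atom 14 (N): bond orders sum to 3 → 0 H
Lipinski HBD = 2.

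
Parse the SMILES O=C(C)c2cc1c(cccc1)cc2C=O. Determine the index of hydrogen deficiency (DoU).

Molecular formula: C13H10O2.
DoU = (2C + 2 + N − H − X) / 2, where X is the halogen count and O/S are ignored.
    = (2·13 + 2 + 0 − 10 − 0) / 2 = 18 / 2 = 9.

9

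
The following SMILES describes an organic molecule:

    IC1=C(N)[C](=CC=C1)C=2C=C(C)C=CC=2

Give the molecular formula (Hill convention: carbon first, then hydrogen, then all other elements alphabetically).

Walk through each heavy atom and fill implicit hydrogens from standard valence (C 4, N 3, O 2, S 2, halogen 1):
  atom 1: I (halogen, monovalent) → 0 H
  atom 2: C, bond orders sum to 4 (valence 4) → 0 H
  atom 3: C, bond orders sum to 4 (valence 4) → 0 H
  atom 4: N, bond orders sum to 1 (valence 3) → 2 H
  atom 5: C with explicit H count 0
  atom 6: C, bond orders sum to 3 (valence 4) → 1 H
  atom 7: C, bond orders sum to 3 (valence 4) → 1 H
  atom 8: C, bond orders sum to 3 (valence 4) → 1 H
  atom 9: C, bond orders sum to 4 (valence 4) → 0 H
  atom 10: C, bond orders sum to 3 (valence 4) → 1 H
  atom 11: C, bond orders sum to 4 (valence 4) → 0 H
  atom 12: C, bond orders sum to 1 (valence 4) → 3 H
  atom 13: C, bond orders sum to 3 (valence 4) → 1 H
  atom 14: C, bond orders sum to 3 (valence 4) → 1 H
  atom 15: C, bond orders sum to 3 (valence 4) → 1 H
Totals → C:13, H:12, I:1, N:1.
In Hill order: C13H12IN.

C13H12IN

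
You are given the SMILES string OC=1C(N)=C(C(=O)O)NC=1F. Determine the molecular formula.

C5H5FN2O3

Walk through each heavy atom and fill implicit hydrogens from standard valence (C 4, N 3, O 2, S 2, halogen 1):
  atom 1: O, bond orders sum to 1 (valence 2) → 1 H
  atom 2: C, bond orders sum to 4 (valence 4) → 0 H
  atom 3: C, bond orders sum to 4 (valence 4) → 0 H
  atom 4: N, bond orders sum to 1 (valence 3) → 2 H
  atom 5: C, bond orders sum to 4 (valence 4) → 0 H
  atom 6: C, bond orders sum to 4 (valence 4) → 0 H
  atom 7: O, bond orders sum to 2 (valence 2) → 0 H
  atom 8: O, bond orders sum to 1 (valence 2) → 1 H
  atom 9: N, bond orders sum to 2 (valence 3) → 1 H
  atom 10: C, bond orders sum to 4 (valence 4) → 0 H
  atom 11: F (halogen, monovalent) → 0 H
Totals → C:5, H:5, F:1, N:2, O:3.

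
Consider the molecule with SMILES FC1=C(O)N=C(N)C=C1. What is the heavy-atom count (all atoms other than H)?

9

Every atom symbol written in the SMILES (organic subset) is one heavy atom; implicit H are not written.
Heavy atoms by element → C:5, F:1, N:2, O:1.
Total: 9.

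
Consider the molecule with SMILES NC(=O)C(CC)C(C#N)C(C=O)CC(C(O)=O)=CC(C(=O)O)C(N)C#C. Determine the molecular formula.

Walk through each heavy atom and fill implicit hydrogens from standard valence (C 4, N 3, O 2, S 2, halogen 1):
  atom 1: N, bond orders sum to 1 (valence 3) → 2 H
  atom 2: C, bond orders sum to 4 (valence 4) → 0 H
  atom 3: O, bond orders sum to 2 (valence 2) → 0 H
  atom 4: C, bond orders sum to 3 (valence 4) → 1 H
  atom 5: C, bond orders sum to 2 (valence 4) → 2 H
  atom 6: C, bond orders sum to 1 (valence 4) → 3 H
  atom 7: C, bond orders sum to 3 (valence 4) → 1 H
  atom 8: C, bond orders sum to 4 (valence 4) → 0 H
  atom 9: N, bond orders sum to 3 (valence 3) → 0 H
  atom 10: C, bond orders sum to 3 (valence 4) → 1 H
  atom 11: C, bond orders sum to 3 (valence 4) → 1 H
  atom 12: O, bond orders sum to 2 (valence 2) → 0 H
  atom 13: C, bond orders sum to 2 (valence 4) → 2 H
  atom 14: C, bond orders sum to 4 (valence 4) → 0 H
  atom 15: C, bond orders sum to 4 (valence 4) → 0 H
  atom 16: O, bond orders sum to 1 (valence 2) → 1 H
  atom 17: O, bond orders sum to 2 (valence 2) → 0 H
  atom 18: C, bond orders sum to 3 (valence 4) → 1 H
  atom 19: C, bond orders sum to 3 (valence 4) → 1 H
  atom 20: C, bond orders sum to 4 (valence 4) → 0 H
  atom 21: O, bond orders sum to 2 (valence 2) → 0 H
  atom 22: O, bond orders sum to 1 (valence 2) → 1 H
  atom 23: C, bond orders sum to 3 (valence 4) → 1 H
  atom 24: N, bond orders sum to 1 (valence 3) → 2 H
  atom 25: C, bond orders sum to 4 (valence 4) → 0 H
  atom 26: C, bond orders sum to 3 (valence 4) → 1 H
Totals → C:17, H:21, N:3, O:6.

C17H21N3O6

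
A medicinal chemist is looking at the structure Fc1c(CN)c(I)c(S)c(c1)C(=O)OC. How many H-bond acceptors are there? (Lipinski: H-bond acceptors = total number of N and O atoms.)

3

N atoms: 1; O atoms: 2.
Lipinski HBA = 1 + 2 = 3.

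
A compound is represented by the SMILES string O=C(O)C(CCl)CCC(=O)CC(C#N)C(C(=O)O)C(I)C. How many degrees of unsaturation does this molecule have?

5

Molecular formula: C13H17ClINO5.
DoU = (2C + 2 + N − H − X) / 2, where X is the halogen count and O/S are ignored.
    = (2·13 + 2 + 1 − 17 − 2) / 2 = 10 / 2 = 5.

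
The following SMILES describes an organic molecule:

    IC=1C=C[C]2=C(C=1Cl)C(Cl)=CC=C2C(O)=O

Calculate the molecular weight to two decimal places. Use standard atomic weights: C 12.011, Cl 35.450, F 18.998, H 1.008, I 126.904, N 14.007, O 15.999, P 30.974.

366.96 g/mol

First, the molecular formula is C11H5Cl2IO2 (counting implicit H from valence).
  C: 11 × 12.011 = 132.121
  Cl: 2 × 35.450 = 70.900
  H: 5 × 1.008 = 5.040
  I: 1 × 126.904 = 126.904
  O: 2 × 15.999 = 31.998
Sum: 11×12.011 + 2×35.450 + 5×1.008 + 1×126.904 + 2×15.999 = 366.963 → 366.96 g/mol.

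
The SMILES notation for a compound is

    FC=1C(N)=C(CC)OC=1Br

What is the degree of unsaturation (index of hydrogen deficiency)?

3

Degree of unsaturation = (number of rings) + (number of π bonds).
Ring closures in the SMILES: 1.
π bonds: 2 double bonds (each 1 DoU) → 2 DoU from unsaturation.
Total DoU = 1 + 2 = 3.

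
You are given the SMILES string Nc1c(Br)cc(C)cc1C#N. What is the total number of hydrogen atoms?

Walk through each heavy atom and fill implicit hydrogens from standard valence (C 4, N 3, O 2, S 2, halogen 1); for lowercase aromatic atoms, an aromatic c carries 1 H when it has two neighbours and 0 H with three, and aromatic n carries 0 H:
  atom 1: N, bond orders sum to 1 (valence 3) → 2 H
  atom 2: aromatic c, 3 neighbours → 0 H
  atom 3: aromatic c, 3 neighbours → 0 H
  atom 4: Br (halogen, monovalent) → 0 H
  atom 5: aromatic c, 2 neighbours → 1 H
  atom 6: aromatic c, 3 neighbours → 0 H
  atom 7: C, bond orders sum to 1 (valence 4) → 3 H
  atom 8: aromatic c, 2 neighbours → 1 H
  atom 9: aromatic c, 3 neighbours → 0 H
  atom 10: C, bond orders sum to 4 (valence 4) → 0 H
  atom 11: N, bond orders sum to 3 (valence 3) → 0 H
Total hydrogens: 7.

7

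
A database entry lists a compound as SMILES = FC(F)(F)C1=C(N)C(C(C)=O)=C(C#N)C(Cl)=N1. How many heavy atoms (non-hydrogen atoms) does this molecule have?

Every atom symbol written in the SMILES (organic subset) is one heavy atom; implicit H are not written.
Heavy atoms by element → C:9, Cl:1, F:3, N:3, O:1.
Total: 17.

17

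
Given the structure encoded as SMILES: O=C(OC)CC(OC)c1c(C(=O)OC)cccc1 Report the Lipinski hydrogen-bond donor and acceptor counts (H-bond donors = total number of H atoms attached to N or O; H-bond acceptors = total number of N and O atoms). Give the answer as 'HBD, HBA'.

0, 5

Donors: find every N or O and count the H atoms it carries.
  atom 1 (O): bond orders sum to 2 → 0 H
  atom 3 (O): bond orders sum to 2 → 0 H
  atom 7 (O): bond orders sum to 2 → 0 H
  atom 12 (O): bond orders sum to 2 → 0 H
  atom 13 (O): bond orders sum to 2 → 0 H
Lipinski HBD = 0.
Acceptors: N atoms = 0, O atoms = 5 → HBA = 5.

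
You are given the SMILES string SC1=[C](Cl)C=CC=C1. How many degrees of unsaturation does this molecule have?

4

Degree of unsaturation = (number of rings) + (number of π bonds).
Ring closures in the SMILES: 1.
π bonds: 3 double bonds (each 1 DoU) → 3 DoU from unsaturation.
Total DoU = 1 + 3 = 4.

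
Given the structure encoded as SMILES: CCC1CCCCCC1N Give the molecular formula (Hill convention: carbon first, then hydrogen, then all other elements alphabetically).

C9H19N

Walk through each heavy atom and fill implicit hydrogens from standard valence (C 4, N 3, O 2, S 2, halogen 1):
  atom 1: C, bond orders sum to 1 (valence 4) → 3 H
  atom 2: C, bond orders sum to 2 (valence 4) → 2 H
  atom 3: C, bond orders sum to 3 (valence 4) → 1 H
  atom 4: C, bond orders sum to 2 (valence 4) → 2 H
  atom 5: C, bond orders sum to 2 (valence 4) → 2 H
  atom 6: C, bond orders sum to 2 (valence 4) → 2 H
  atom 7: C, bond orders sum to 2 (valence 4) → 2 H
  atom 8: C, bond orders sum to 2 (valence 4) → 2 H
  atom 9: C, bond orders sum to 3 (valence 4) → 1 H
  atom 10: N, bond orders sum to 1 (valence 3) → 2 H
Totals → C:9, H:19, N:1.
In Hill order: C9H19N.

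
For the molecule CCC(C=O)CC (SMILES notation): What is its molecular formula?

C6H12O

Walk through each heavy atom and fill implicit hydrogens from standard valence (C 4, N 3, O 2, S 2, halogen 1):
  atom 1: C, bond orders sum to 1 (valence 4) → 3 H
  atom 2: C, bond orders sum to 2 (valence 4) → 2 H
  atom 3: C, bond orders sum to 3 (valence 4) → 1 H
  atom 4: C, bond orders sum to 3 (valence 4) → 1 H
  atom 5: O, bond orders sum to 2 (valence 2) → 0 H
  atom 6: C, bond orders sum to 2 (valence 4) → 2 H
  atom 7: C, bond orders sum to 1 (valence 4) → 3 H
Totals → C:6, H:12, O:1.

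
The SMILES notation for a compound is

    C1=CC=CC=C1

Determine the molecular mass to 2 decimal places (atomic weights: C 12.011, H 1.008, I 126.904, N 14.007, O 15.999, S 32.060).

78.11 g/mol

First, the molecular formula is C6H6 (counting implicit H from valence).
  C: 6 × 12.011 = 72.066
  H: 6 × 1.008 = 6.048
Sum: 6×12.011 + 6×1.008 = 78.114 → 78.11 g/mol.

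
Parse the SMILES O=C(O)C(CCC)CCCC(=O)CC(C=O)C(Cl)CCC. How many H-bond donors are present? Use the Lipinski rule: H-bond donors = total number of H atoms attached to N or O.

Donors: find every N or O and count the H atoms it carries.
  atom 1 (O): bond orders sum to 2 → 0 H
  atom 3 (O): bond orders sum to 1 → 1 H
  atom 12 (O): bond orders sum to 2 → 0 H
  atom 16 (O): bond orders sum to 2 → 0 H
Lipinski HBD = 1.

1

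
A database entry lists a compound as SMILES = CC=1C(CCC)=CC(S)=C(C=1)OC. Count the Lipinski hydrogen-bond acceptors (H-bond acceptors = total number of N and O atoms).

N atoms: 0; O atoms: 1.
Lipinski HBA = 0 + 1 = 1.

1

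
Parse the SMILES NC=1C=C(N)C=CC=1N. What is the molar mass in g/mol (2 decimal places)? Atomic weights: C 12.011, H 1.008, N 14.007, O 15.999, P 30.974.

First, the molecular formula is C6H9N3 (counting implicit H from valence).
  C: 6 × 12.011 = 72.066
  H: 9 × 1.008 = 9.072
  N: 3 × 14.007 = 42.021
Sum: 6×12.011 + 9×1.008 + 3×14.007 = 123.159 → 123.16 g/mol.

123.16 g/mol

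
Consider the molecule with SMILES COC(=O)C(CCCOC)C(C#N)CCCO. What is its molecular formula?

Walk through each heavy atom and fill implicit hydrogens from standard valence (C 4, N 3, O 2, S 2, halogen 1):
  atom 1: C, bond orders sum to 1 (valence 4) → 3 H
  atom 2: O, bond orders sum to 2 (valence 2) → 0 H
  atom 3: C, bond orders sum to 4 (valence 4) → 0 H
  atom 4: O, bond orders sum to 2 (valence 2) → 0 H
  atom 5: C, bond orders sum to 3 (valence 4) → 1 H
  atom 6: C, bond orders sum to 2 (valence 4) → 2 H
  atom 7: C, bond orders sum to 2 (valence 4) → 2 H
  atom 8: C, bond orders sum to 2 (valence 4) → 2 H
  atom 9: O, bond orders sum to 2 (valence 2) → 0 H
  atom 10: C, bond orders sum to 1 (valence 4) → 3 H
  atom 11: C, bond orders sum to 3 (valence 4) → 1 H
  atom 12: C, bond orders sum to 4 (valence 4) → 0 H
  atom 13: N, bond orders sum to 3 (valence 3) → 0 H
  atom 14: C, bond orders sum to 2 (valence 4) → 2 H
  atom 15: C, bond orders sum to 2 (valence 4) → 2 H
  atom 16: C, bond orders sum to 2 (valence 4) → 2 H
  atom 17: O, bond orders sum to 1 (valence 2) → 1 H
Totals → C:12, H:21, N:1, O:4.

C12H21NO4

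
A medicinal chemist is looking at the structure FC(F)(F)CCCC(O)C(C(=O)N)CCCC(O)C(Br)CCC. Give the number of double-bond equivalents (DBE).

1

Molecular formula: C15H27BrF3NO3.
DoU = (2C + 2 + N − H − X) / 2, where X is the halogen count and O/S are ignored.
    = (2·15 + 2 + 1 − 27 − 4) / 2 = 2 / 2 = 1.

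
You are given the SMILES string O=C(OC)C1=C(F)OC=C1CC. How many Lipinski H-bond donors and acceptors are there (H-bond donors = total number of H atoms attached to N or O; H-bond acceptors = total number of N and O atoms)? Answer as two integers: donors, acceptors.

0, 3

Donors: find every N or O and count the H atoms it carries.
  atom 1 (O): bond orders sum to 2 → 0 H
  atom 3 (O): bond orders sum to 2 → 0 H
  atom 8 (O): bond orders sum to 2 → 0 H
Lipinski HBD = 0.
Acceptors: N atoms = 0, O atoms = 3 → HBA = 3.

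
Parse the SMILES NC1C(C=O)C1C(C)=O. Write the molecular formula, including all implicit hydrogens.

C6H9NO2

Walk through each heavy atom and fill implicit hydrogens from standard valence (C 4, N 3, O 2, S 2, halogen 1):
  atom 1: N, bond orders sum to 1 (valence 3) → 2 H
  atom 2: C, bond orders sum to 3 (valence 4) → 1 H
  atom 3: C, bond orders sum to 3 (valence 4) → 1 H
  atom 4: C, bond orders sum to 3 (valence 4) → 1 H
  atom 5: O, bond orders sum to 2 (valence 2) → 0 H
  atom 6: C, bond orders sum to 3 (valence 4) → 1 H
  atom 7: C, bond orders sum to 4 (valence 4) → 0 H
  atom 8: C, bond orders sum to 1 (valence 4) → 3 H
  atom 9: O, bond orders sum to 2 (valence 2) → 0 H
Totals → C:6, H:9, N:1, O:2.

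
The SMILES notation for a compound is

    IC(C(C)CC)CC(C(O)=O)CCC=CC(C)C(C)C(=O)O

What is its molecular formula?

Walk through each heavy atom and fill implicit hydrogens from standard valence (C 4, N 3, O 2, S 2, halogen 1):
  atom 1: I (halogen, monovalent) → 0 H
  atom 2: C, bond orders sum to 3 (valence 4) → 1 H
  atom 3: C, bond orders sum to 3 (valence 4) → 1 H
  atom 4: C, bond orders sum to 1 (valence 4) → 3 H
  atom 5: C, bond orders sum to 2 (valence 4) → 2 H
  atom 6: C, bond orders sum to 1 (valence 4) → 3 H
  atom 7: C, bond orders sum to 2 (valence 4) → 2 H
  atom 8: C, bond orders sum to 3 (valence 4) → 1 H
  atom 9: C, bond orders sum to 4 (valence 4) → 0 H
  atom 10: O, bond orders sum to 1 (valence 2) → 1 H
  atom 11: O, bond orders sum to 2 (valence 2) → 0 H
  atom 12: C, bond orders sum to 2 (valence 4) → 2 H
  atom 13: C, bond orders sum to 2 (valence 4) → 2 H
  atom 14: C, bond orders sum to 3 (valence 4) → 1 H
  atom 15: C, bond orders sum to 3 (valence 4) → 1 H
  atom 16: C, bond orders sum to 3 (valence 4) → 1 H
  atom 17: C, bond orders sum to 1 (valence 4) → 3 H
  atom 18: C, bond orders sum to 3 (valence 4) → 1 H
  atom 19: C, bond orders sum to 1 (valence 4) → 3 H
  atom 20: C, bond orders sum to 4 (valence 4) → 0 H
  atom 21: O, bond orders sum to 2 (valence 2) → 0 H
  atom 22: O, bond orders sum to 1 (valence 2) → 1 H
Totals → C:17, H:29, I:1, O:4.

C17H29IO4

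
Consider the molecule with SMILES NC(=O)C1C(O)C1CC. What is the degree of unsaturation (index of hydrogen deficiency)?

2

Degree of unsaturation = (number of rings) + (number of π bonds).
Ring closures in the SMILES: 1.
π bonds: 1 double bond (each 1 DoU) → 1 DoU from unsaturation.
Total DoU = 1 + 1 = 2.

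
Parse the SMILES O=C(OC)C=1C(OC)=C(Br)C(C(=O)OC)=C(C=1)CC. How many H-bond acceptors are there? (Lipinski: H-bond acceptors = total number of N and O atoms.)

5

N atoms: 0; O atoms: 5.
Lipinski HBA = 0 + 5 = 5.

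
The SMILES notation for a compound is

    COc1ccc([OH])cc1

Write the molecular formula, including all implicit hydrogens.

Walk through each heavy atom and fill implicit hydrogens from standard valence (C 4, N 3, O 2, S 2, halogen 1); for lowercase aromatic atoms, an aromatic c carries 1 H when it has two neighbours and 0 H with three, and aromatic n carries 0 H:
  atom 1: C, bond orders sum to 1 (valence 4) → 3 H
  atom 2: O, bond orders sum to 2 (valence 2) → 0 H
  atom 3: aromatic c, 3 neighbours → 0 H
  atom 4: aromatic c, 2 neighbours → 1 H
  atom 5: aromatic c, 2 neighbours → 1 H
  atom 6: aromatic c, 3 neighbours → 0 H
  atom 7: O with explicit H count 1
  atom 8: aromatic c, 2 neighbours → 1 H
  atom 9: aromatic c, 2 neighbours → 1 H
Totals → C:7, H:8, O:2.

C7H8O2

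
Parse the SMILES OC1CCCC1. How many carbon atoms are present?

5

Count every carbon token in the SMILES (each C, including those in ring-closure positions and inside branches).
Carbon count: 5.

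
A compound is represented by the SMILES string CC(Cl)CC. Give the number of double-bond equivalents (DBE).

0

Molecular formula: C4H9Cl.
DoU = (2C + 2 + N − H − X) / 2, where X is the halogen count and O/S are ignored.
    = (2·4 + 2 + 0 − 9 − 1) / 2 = 0 / 2 = 0.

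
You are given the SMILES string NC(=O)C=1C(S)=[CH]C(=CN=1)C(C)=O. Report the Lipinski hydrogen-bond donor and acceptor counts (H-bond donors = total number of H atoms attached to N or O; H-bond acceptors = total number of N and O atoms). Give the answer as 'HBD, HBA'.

Donors: find every N or O and count the H atoms it carries.
  atom 1 (N): bond orders sum to 1 → 2 H
  atom 3 (O): bond orders sum to 2 → 0 H
  atom 10 (N): bond orders sum to 3 → 0 H
  atom 13 (O): bond orders sum to 2 → 0 H
Lipinski HBD = 2.
Acceptors: N atoms = 2, O atoms = 2 → HBA = 4.

2, 4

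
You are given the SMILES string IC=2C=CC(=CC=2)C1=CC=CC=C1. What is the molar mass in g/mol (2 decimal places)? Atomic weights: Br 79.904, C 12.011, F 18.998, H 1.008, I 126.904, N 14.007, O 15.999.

First, the molecular formula is C12H9I (counting implicit H from valence).
  C: 12 × 12.011 = 144.132
  H: 9 × 1.008 = 9.072
  I: 1 × 126.904 = 126.904
Sum: 12×12.011 + 9×1.008 + 1×126.904 = 280.108 → 280.11 g/mol.

280.11 g/mol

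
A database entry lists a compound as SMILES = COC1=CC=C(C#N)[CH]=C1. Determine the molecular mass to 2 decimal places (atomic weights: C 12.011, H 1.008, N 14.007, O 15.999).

133.15 g/mol

First, the molecular formula is C8H7NO (counting implicit H from valence).
  C: 8 × 12.011 = 96.088
  H: 7 × 1.008 = 7.056
  N: 1 × 14.007 = 14.007
  O: 1 × 15.999 = 15.999
Sum: 8×12.011 + 7×1.008 + 1×14.007 + 1×15.999 = 133.150 → 133.15 g/mol.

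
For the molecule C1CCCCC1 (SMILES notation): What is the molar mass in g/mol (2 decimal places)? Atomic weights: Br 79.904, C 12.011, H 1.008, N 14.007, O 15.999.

First, the molecular formula is C6H12 (counting implicit H from valence).
  C: 6 × 12.011 = 72.066
  H: 12 × 1.008 = 12.096
Sum: 6×12.011 + 12×1.008 = 84.162 → 84.16 g/mol.

84.16 g/mol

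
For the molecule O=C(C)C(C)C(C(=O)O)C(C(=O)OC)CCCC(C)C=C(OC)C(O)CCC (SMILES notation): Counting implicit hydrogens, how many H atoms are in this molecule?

Walk through each heavy atom and fill implicit hydrogens from standard valence (C 4, N 3, O 2, S 2, halogen 1):
  atom 1: O, bond orders sum to 2 (valence 2) → 0 H
  atom 2: C, bond orders sum to 4 (valence 4) → 0 H
  atom 3: C, bond orders sum to 1 (valence 4) → 3 H
  atom 4: C, bond orders sum to 3 (valence 4) → 1 H
  atom 5: C, bond orders sum to 1 (valence 4) → 3 H
  atom 6: C, bond orders sum to 3 (valence 4) → 1 H
  atom 7: C, bond orders sum to 4 (valence 4) → 0 H
  atom 8: O, bond orders sum to 2 (valence 2) → 0 H
  atom 9: O, bond orders sum to 1 (valence 2) → 1 H
  atom 10: C, bond orders sum to 3 (valence 4) → 1 H
  atom 11: C, bond orders sum to 4 (valence 4) → 0 H
  atom 12: O, bond orders sum to 2 (valence 2) → 0 H
  atom 13: O, bond orders sum to 2 (valence 2) → 0 H
  atom 14: C, bond orders sum to 1 (valence 4) → 3 H
  atom 15: C, bond orders sum to 2 (valence 4) → 2 H
  atom 16: C, bond orders sum to 2 (valence 4) → 2 H
  atom 17: C, bond orders sum to 2 (valence 4) → 2 H
  atom 18: C, bond orders sum to 3 (valence 4) → 1 H
  atom 19: C, bond orders sum to 1 (valence 4) → 3 H
  atom 20: C, bond orders sum to 3 (valence 4) → 1 H
  atom 21: C, bond orders sum to 4 (valence 4) → 0 H
  atom 22: O, bond orders sum to 2 (valence 2) → 0 H
  atom 23: C, bond orders sum to 1 (valence 4) → 3 H
  atom 24: C, bond orders sum to 3 (valence 4) → 1 H
  atom 25: O, bond orders sum to 1 (valence 2) → 1 H
  atom 26: C, bond orders sum to 2 (valence 4) → 2 H
  atom 27: C, bond orders sum to 2 (valence 4) → 2 H
  atom 28: C, bond orders sum to 1 (valence 4) → 3 H
Total hydrogens: 36.

36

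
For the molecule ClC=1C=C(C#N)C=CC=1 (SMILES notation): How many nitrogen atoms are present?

Scan the SMILES for N atoms (remember two-letter symbols like Cl and Br are single atoms).
Nitrogen count: 1.

1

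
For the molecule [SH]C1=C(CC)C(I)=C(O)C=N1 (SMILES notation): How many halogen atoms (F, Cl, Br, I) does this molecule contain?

1

Halogen atoms appear at heavy-atom position 7 (1×I).
Other groups present: 1 hydroxyl, 1 thiol.
Halogen count: 1.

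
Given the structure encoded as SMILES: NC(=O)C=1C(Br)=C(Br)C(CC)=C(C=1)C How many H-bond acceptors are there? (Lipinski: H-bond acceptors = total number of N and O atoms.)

2

N atoms: 1; O atoms: 1.
Lipinski HBA = 1 + 1 = 2.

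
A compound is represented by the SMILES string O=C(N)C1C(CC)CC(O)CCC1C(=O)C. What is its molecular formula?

C12H21NO3

Walk through each heavy atom and fill implicit hydrogens from standard valence (C 4, N 3, O 2, S 2, halogen 1):
  atom 1: O, bond orders sum to 2 (valence 2) → 0 H
  atom 2: C, bond orders sum to 4 (valence 4) → 0 H
  atom 3: N, bond orders sum to 1 (valence 3) → 2 H
  atom 4: C, bond orders sum to 3 (valence 4) → 1 H
  atom 5: C, bond orders sum to 3 (valence 4) → 1 H
  atom 6: C, bond orders sum to 2 (valence 4) → 2 H
  atom 7: C, bond orders sum to 1 (valence 4) → 3 H
  atom 8: C, bond orders sum to 2 (valence 4) → 2 H
  atom 9: C, bond orders sum to 3 (valence 4) → 1 H
  atom 10: O, bond orders sum to 1 (valence 2) → 1 H
  atom 11: C, bond orders sum to 2 (valence 4) → 2 H
  atom 12: C, bond orders sum to 2 (valence 4) → 2 H
  atom 13: C, bond orders sum to 3 (valence 4) → 1 H
  atom 14: C, bond orders sum to 4 (valence 4) → 0 H
  atom 15: O, bond orders sum to 2 (valence 2) → 0 H
  atom 16: C, bond orders sum to 1 (valence 4) → 3 H
Totals → C:12, H:21, N:1, O:3.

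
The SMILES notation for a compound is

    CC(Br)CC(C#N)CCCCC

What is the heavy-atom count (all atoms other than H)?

12

Every atom symbol written in the SMILES (organic subset) is one heavy atom; implicit H are not written.
Heavy atoms by element → Br:1, C:10, N:1.
Total: 12.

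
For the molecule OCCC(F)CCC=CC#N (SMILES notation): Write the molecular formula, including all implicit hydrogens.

Walk through each heavy atom and fill implicit hydrogens from standard valence (C 4, N 3, O 2, S 2, halogen 1):
  atom 1: O, bond orders sum to 1 (valence 2) → 1 H
  atom 2: C, bond orders sum to 2 (valence 4) → 2 H
  atom 3: C, bond orders sum to 2 (valence 4) → 2 H
  atom 4: C, bond orders sum to 3 (valence 4) → 1 H
  atom 5: F (halogen, monovalent) → 0 H
  atom 6: C, bond orders sum to 2 (valence 4) → 2 H
  atom 7: C, bond orders sum to 2 (valence 4) → 2 H
  atom 8: C, bond orders sum to 3 (valence 4) → 1 H
  atom 9: C, bond orders sum to 3 (valence 4) → 1 H
  atom 10: C, bond orders sum to 4 (valence 4) → 0 H
  atom 11: N, bond orders sum to 3 (valence 3) → 0 H
Totals → C:8, H:12, F:1, N:1, O:1.
In Hill order: C8H12FNO.

C8H12FNO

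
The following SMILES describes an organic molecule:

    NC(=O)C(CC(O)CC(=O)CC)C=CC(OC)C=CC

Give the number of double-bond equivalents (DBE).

4

Molecular formula: C15H25NO4.
DoU = (2C + 2 + N − H − X) / 2, where X is the halogen count and O/S are ignored.
    = (2·15 + 2 + 1 − 25 − 0) / 2 = 8 / 2 = 4.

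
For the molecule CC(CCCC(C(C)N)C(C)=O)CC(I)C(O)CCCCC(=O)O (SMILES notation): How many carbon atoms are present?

18

Count every carbon token in the SMILES (each C, including those in ring-closure positions and inside branches).
Carbon count: 18.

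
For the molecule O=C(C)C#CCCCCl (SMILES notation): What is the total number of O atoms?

1

Scan the SMILES for O atoms (remember two-letter symbols like Cl and Br are single atoms).
Oxygen count: 1.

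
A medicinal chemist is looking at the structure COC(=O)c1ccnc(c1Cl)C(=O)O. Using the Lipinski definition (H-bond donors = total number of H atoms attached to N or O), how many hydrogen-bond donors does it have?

Donors: find every N or O and count the H atoms it carries.
  atom 2 (O): bond orders sum to 2 → 0 H
  atom 4 (O): bond orders sum to 2 → 0 H
  atom 8 (N): bond orders sum to 3 → 0 H
  atom 13 (O): bond orders sum to 2 → 0 H
  atom 14 (O): bond orders sum to 1 → 1 H
Lipinski HBD = 1.

1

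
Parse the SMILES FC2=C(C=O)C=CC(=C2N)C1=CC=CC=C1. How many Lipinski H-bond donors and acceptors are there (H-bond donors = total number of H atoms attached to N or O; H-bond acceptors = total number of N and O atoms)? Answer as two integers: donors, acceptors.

Donors: find every N or O and count the H atoms it carries.
  atom 5 (O): bond orders sum to 2 → 0 H
  atom 10 (N): bond orders sum to 1 → 2 H
Lipinski HBD = 2.
Acceptors: N atoms = 1, O atoms = 1 → HBA = 2.

2, 2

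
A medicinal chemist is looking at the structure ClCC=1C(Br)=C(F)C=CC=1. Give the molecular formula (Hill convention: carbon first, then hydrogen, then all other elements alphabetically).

C7H5BrClF

Walk through each heavy atom and fill implicit hydrogens from standard valence (C 4, N 3, O 2, S 2, halogen 1):
  atom 1: Cl (halogen, monovalent) → 0 H
  atom 2: C, bond orders sum to 2 (valence 4) → 2 H
  atom 3: C, bond orders sum to 4 (valence 4) → 0 H
  atom 4: C, bond orders sum to 4 (valence 4) → 0 H
  atom 5: Br (halogen, monovalent) → 0 H
  atom 6: C, bond orders sum to 4 (valence 4) → 0 H
  atom 7: F (halogen, monovalent) → 0 H
  atom 8: C, bond orders sum to 3 (valence 4) → 1 H
  atom 9: C, bond orders sum to 3 (valence 4) → 1 H
  atom 10: C, bond orders sum to 3 (valence 4) → 1 H
Totals → C:7, H:5, Br:1, Cl:1, F:1.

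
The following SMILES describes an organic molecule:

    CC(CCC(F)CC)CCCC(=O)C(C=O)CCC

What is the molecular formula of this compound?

Walk through each heavy atom and fill implicit hydrogens from standard valence (C 4, N 3, O 2, S 2, halogen 1):
  atom 1: C, bond orders sum to 1 (valence 4) → 3 H
  atom 2: C, bond orders sum to 3 (valence 4) → 1 H
  atom 3: C, bond orders sum to 2 (valence 4) → 2 H
  atom 4: C, bond orders sum to 2 (valence 4) → 2 H
  atom 5: C, bond orders sum to 3 (valence 4) → 1 H
  atom 6: F (halogen, monovalent) → 0 H
  atom 7: C, bond orders sum to 2 (valence 4) → 2 H
  atom 8: C, bond orders sum to 1 (valence 4) → 3 H
  atom 9: C, bond orders sum to 2 (valence 4) → 2 H
  atom 10: C, bond orders sum to 2 (valence 4) → 2 H
  atom 11: C, bond orders sum to 2 (valence 4) → 2 H
  atom 12: C, bond orders sum to 4 (valence 4) → 0 H
  atom 13: O, bond orders sum to 2 (valence 2) → 0 H
  atom 14: C, bond orders sum to 3 (valence 4) → 1 H
  atom 15: C, bond orders sum to 3 (valence 4) → 1 H
  atom 16: O, bond orders sum to 2 (valence 2) → 0 H
  atom 17: C, bond orders sum to 2 (valence 4) → 2 H
  atom 18: C, bond orders sum to 2 (valence 4) → 2 H
  atom 19: C, bond orders sum to 1 (valence 4) → 3 H
Totals → C:16, H:29, F:1, O:2.
In Hill order: C16H29FO2.

C16H29FO2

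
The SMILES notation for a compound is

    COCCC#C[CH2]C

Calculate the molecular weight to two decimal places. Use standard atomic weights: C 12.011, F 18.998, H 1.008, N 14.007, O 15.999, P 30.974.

First, the molecular formula is C7H12O (counting implicit H from valence).
  C: 7 × 12.011 = 84.077
  H: 12 × 1.008 = 12.096
  O: 1 × 15.999 = 15.999
Sum: 7×12.011 + 12×1.008 + 1×15.999 = 112.172 → 112.17 g/mol.

112.17 g/mol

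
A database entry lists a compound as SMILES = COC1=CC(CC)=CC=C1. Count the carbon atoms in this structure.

9

Count every carbon token in the SMILES (each C, including those in ring-closure positions and inside branches).
Carbon count: 9.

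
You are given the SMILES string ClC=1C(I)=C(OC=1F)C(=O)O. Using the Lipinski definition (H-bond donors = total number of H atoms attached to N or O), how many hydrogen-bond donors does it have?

1

Donors: find every N or O and count the H atoms it carries.
  atom 6 (O): bond orders sum to 2 → 0 H
  atom 10 (O): bond orders sum to 2 → 0 H
  atom 11 (O): bond orders sum to 1 → 1 H
Lipinski HBD = 1.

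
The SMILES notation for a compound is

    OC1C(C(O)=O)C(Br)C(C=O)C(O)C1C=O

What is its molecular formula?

Walk through each heavy atom and fill implicit hydrogens from standard valence (C 4, N 3, O 2, S 2, halogen 1):
  atom 1: O, bond orders sum to 1 (valence 2) → 1 H
  atom 2: C, bond orders sum to 3 (valence 4) → 1 H
  atom 3: C, bond orders sum to 3 (valence 4) → 1 H
  atom 4: C, bond orders sum to 4 (valence 4) → 0 H
  atom 5: O, bond orders sum to 1 (valence 2) → 1 H
  atom 6: O, bond orders sum to 2 (valence 2) → 0 H
  atom 7: C, bond orders sum to 3 (valence 4) → 1 H
  atom 8: Br (halogen, monovalent) → 0 H
  atom 9: C, bond orders sum to 3 (valence 4) → 1 H
  atom 10: C, bond orders sum to 3 (valence 4) → 1 H
  atom 11: O, bond orders sum to 2 (valence 2) → 0 H
  atom 12: C, bond orders sum to 3 (valence 4) → 1 H
  atom 13: O, bond orders sum to 1 (valence 2) → 1 H
  atom 14: C, bond orders sum to 3 (valence 4) → 1 H
  atom 15: C, bond orders sum to 3 (valence 4) → 1 H
  atom 16: O, bond orders sum to 2 (valence 2) → 0 H
Totals → C:9, H:11, Br:1, O:6.
In Hill order: C9H11BrO6.

C9H11BrO6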